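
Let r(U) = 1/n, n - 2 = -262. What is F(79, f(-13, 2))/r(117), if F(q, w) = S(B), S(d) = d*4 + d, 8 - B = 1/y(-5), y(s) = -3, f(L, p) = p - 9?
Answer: -32500/3 ≈ -10833.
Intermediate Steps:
f(L, p) = -9 + p
n = -260 (n = 2 - 262 = -260)
B = 25/3 (B = 8 - 1/(-3) = 8 - (-1)/3 = 8 - 1*(-⅓) = 8 + ⅓ = 25/3 ≈ 8.3333)
r(U) = -1/260 (r(U) = 1/(-260) = -1/260)
S(d) = 5*d (S(d) = 4*d + d = 5*d)
F(q, w) = 125/3 (F(q, w) = 5*(25/3) = 125/3)
F(79, f(-13, 2))/r(117) = 125/(3*(-1/260)) = (125/3)*(-260) = -32500/3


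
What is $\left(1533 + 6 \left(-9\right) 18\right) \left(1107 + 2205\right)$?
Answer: $1858032$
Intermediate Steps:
$\left(1533 + 6 \left(-9\right) 18\right) \left(1107 + 2205\right) = \left(1533 - 972\right) 3312 = 561 \cdot 3312 = 1858032$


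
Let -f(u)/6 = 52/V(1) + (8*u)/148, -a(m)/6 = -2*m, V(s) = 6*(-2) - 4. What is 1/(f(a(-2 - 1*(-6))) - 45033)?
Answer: -74/3332151 ≈ -2.2208e-5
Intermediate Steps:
V(s) = -16 (V(s) = -12 - 4 = -16)
a(m) = 12*m (a(m) = -(-12)*m = 12*m)
f(u) = 39/2 - 12*u/37 (f(u) = -6*(52/(-16) + (8*u)/148) = -6*(52*(-1/16) + (8*u)*(1/148)) = -6*(-13/4 + 2*u/37) = 39/2 - 12*u/37)
1/(f(a(-2 - 1*(-6))) - 45033) = 1/((39/2 - 144*(-2 - 1*(-6))/37) - 45033) = 1/((39/2 - 144*(-2 + 6)/37) - 45033) = 1/((39/2 - 144*4/37) - 45033) = 1/((39/2 - 12/37*48) - 45033) = 1/((39/2 - 576/37) - 45033) = 1/(291/74 - 45033) = 1/(-3332151/74) = -74/3332151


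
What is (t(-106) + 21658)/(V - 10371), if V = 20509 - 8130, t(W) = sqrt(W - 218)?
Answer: 10829/1004 + 9*I/1004 ≈ 10.786 + 0.0089641*I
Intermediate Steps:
t(W) = sqrt(-218 + W)
V = 12379
(t(-106) + 21658)/(V - 10371) = (sqrt(-218 - 106) + 21658)/(12379 - 10371) = (sqrt(-324) + 21658)/2008 = (18*I + 21658)*(1/2008) = (21658 + 18*I)*(1/2008) = 10829/1004 + 9*I/1004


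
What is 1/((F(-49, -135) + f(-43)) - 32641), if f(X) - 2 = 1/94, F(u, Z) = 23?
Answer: -94/3065903 ≈ -3.0660e-5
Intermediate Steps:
f(X) = 189/94 (f(X) = 2 + 1/94 = 189/94)
1/((F(-49, -135) + f(-43)) - 32641) = 1/((23 + 189/94) - 32641) = 1/(2351/94 - 32641) = 1/(-3065903/94) = -94/3065903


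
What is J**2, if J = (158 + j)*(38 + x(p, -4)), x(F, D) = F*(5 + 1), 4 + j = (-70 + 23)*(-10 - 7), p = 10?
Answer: 8722439236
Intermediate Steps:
j = 795 (j = -4 + (-70 + 23)*(-10 - 7) = -4 - 47*(-17) = -4 + 799 = 795)
x(F, D) = 6*F (x(F, D) = F*6 = 6*F)
J = 93394 (J = (158 + 795)*(38 + 6*10) = 953*(38 + 60) = 953*98 = 93394)
J**2 = 93394**2 = 8722439236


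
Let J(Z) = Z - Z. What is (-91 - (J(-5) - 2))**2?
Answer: 7921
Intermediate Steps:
J(Z) = 0
(-91 - (J(-5) - 2))**2 = (-91 - (0 - 2))**2 = (-91 - 1*(-2))**2 = (-91 + 2)**2 = (-89)**2 = 7921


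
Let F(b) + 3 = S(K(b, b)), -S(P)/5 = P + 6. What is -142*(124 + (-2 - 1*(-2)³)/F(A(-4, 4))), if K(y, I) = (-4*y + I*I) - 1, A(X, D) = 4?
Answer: -123043/7 ≈ -17578.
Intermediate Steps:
K(y, I) = -1 + I² - 4*y (K(y, I) = (-4*y + I²) - 1 = (I² - 4*y) - 1 = -1 + I² - 4*y)
S(P) = -30 - 5*P (S(P) = -5*(P + 6) = -5*(6 + P) = -30 - 5*P)
F(b) = -28 - 5*b² + 20*b (F(b) = -3 + (-30 - 5*(-1 + b² - 4*b)) = -3 + (-30 + (5 - 5*b² + 20*b)) = -3 + (-25 - 5*b² + 20*b) = -28 - 5*b² + 20*b)
-142*(124 + (-2 - 1*(-2)³)/F(A(-4, 4))) = -142*(124 + (-2 - 1*(-2)³)/(-28 - 5*4² + 20*4)) = -142*(124 + (-2 - 1*(-8))/(-28 - 5*16 + 80)) = -142*(124 + (-2 + 8)/(-28 - 80 + 80)) = -142*(124 + 6/(-28)) = -142*(124 + 6*(-1/28)) = -142*(124 - 3/14) = -142*1733/14 = -123043/7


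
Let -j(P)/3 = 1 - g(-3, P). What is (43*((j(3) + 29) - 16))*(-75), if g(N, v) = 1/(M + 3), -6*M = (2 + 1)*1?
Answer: -36120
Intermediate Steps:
M = -½ (M = -(2 + 1)/6 = -1/2 = -⅙*3 = -½ ≈ -0.50000)
g(N, v) = ⅖ (g(N, v) = 1/(-½ + 3) = 1/(5/2) = ⅖)
j(P) = -9/5 (j(P) = -3*(1 - 1*⅖) = -3*(1 - ⅖) = -3*⅗ = -9/5)
(43*((j(3) + 29) - 16))*(-75) = (43*((-9/5 + 29) - 16))*(-75) = (43*(136/5 - 16))*(-75) = (43*(56/5))*(-75) = (2408/5)*(-75) = -36120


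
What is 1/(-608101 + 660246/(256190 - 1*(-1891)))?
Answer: -86027/52312884645 ≈ -1.6445e-6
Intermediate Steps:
1/(-608101 + 660246/(256190 - 1*(-1891))) = 1/(-608101 + 660246/(256190 + 1891)) = 1/(-608101 + 660246/258081) = 1/(-608101 + 660246*(1/258081)) = 1/(-608101 + 220082/86027) = 1/(-52312884645/86027) = -86027/52312884645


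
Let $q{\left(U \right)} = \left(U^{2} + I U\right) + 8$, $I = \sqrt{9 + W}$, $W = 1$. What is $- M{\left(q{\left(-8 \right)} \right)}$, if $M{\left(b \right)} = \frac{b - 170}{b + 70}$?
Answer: $\frac{1213}{1627} + \frac{160 \sqrt{10}}{1627} \approx 1.0565$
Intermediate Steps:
$I = \sqrt{10}$ ($I = \sqrt{9 + 1} = \sqrt{10} \approx 3.1623$)
$q{\left(U \right)} = 8 + U^{2} + U \sqrt{10}$ ($q{\left(U \right)} = \left(U^{2} + \sqrt{10} U\right) + 8 = \left(U^{2} + U \sqrt{10}\right) + 8 = 8 + U^{2} + U \sqrt{10}$)
$M{\left(b \right)} = \frac{-170 + b}{70 + b}$
$- M{\left(q{\left(-8 \right)} \right)} = - \frac{-170 + \left(8 + \left(-8\right)^{2} - 8 \sqrt{10}\right)}{70 + \left(8 + \left(-8\right)^{2} - 8 \sqrt{10}\right)} = - \frac{-170 + \left(8 + 64 - 8 \sqrt{10}\right)}{70 + \left(8 + 64 - 8 \sqrt{10}\right)} = - \frac{-170 + \left(72 - 8 \sqrt{10}\right)}{70 + \left(72 - 8 \sqrt{10}\right)} = - \frac{-98 - 8 \sqrt{10}}{142 - 8 \sqrt{10}}$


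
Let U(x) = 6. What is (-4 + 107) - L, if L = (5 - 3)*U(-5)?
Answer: 91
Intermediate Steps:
L = 12 (L = (5 - 3)*6 = 2*6 = 12)
(-4 + 107) - L = (-4 + 107) - 1*12 = 103 - 12 = 91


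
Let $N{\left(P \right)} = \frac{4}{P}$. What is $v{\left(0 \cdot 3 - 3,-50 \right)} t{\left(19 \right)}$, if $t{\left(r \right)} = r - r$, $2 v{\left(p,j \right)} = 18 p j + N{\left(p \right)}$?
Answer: $0$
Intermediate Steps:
$v{\left(p,j \right)} = \frac{2}{p} + 9 j p$ ($v{\left(p,j \right)} = \frac{18 p j + \frac{4}{p}}{2} = \frac{18 j p + \frac{4}{p}}{2} = \frac{\frac{4}{p} + 18 j p}{2} = \frac{2}{p} + 9 j p$)
$t{\left(r \right)} = 0$
$v{\left(0 \cdot 3 - 3,-50 \right)} t{\left(19 \right)} = \left(\frac{2}{0 \cdot 3 - 3} + 9 \left(-50\right) \left(0 \cdot 3 - 3\right)\right) 0 = \left(\frac{2}{0 - 3} + 9 \left(-50\right) \left(0 - 3\right)\right) 0 = \left(\frac{2}{-3} + 9 \left(-50\right) \left(-3\right)\right) 0 = \left(2 \left(- \frac{1}{3}\right) + 1350\right) 0 = \left(- \frac{2}{3} + 1350\right) 0 = \frac{4048}{3} \cdot 0 = 0$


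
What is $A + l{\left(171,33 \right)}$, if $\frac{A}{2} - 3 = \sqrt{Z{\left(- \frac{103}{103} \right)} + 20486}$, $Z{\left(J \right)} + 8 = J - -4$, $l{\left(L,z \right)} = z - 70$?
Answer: $-31 + 2 \sqrt{20481} \approx 255.22$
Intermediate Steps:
$l{\left(L,z \right)} = -70 + z$
$Z{\left(J \right)} = -4 + J$ ($Z{\left(J \right)} = -8 + \left(J - -4\right) = -8 + \left(J + 4\right) = -8 + \left(4 + J\right) = -4 + J$)
$A = 6 + 2 \sqrt{20481}$ ($A = 6 + 2 \sqrt{\left(-4 - \frac{103}{103}\right) + 20486} = 6 + 2 \sqrt{\left(-4 - 1\right) + 20486} = 6 + 2 \sqrt{-5 + 20486} = 6 + 2 \sqrt{20481} \approx 292.22$)
$A + l{\left(171,33 \right)} = \left(6 + 2 \sqrt{20481}\right) + \left(-70 + 33\right) = \left(6 + 2 \sqrt{20481}\right) - 37 = -31 + 2 \sqrt{20481}$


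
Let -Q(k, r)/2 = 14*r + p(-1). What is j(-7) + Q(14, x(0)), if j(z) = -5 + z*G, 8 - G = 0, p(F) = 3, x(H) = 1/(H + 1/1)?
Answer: -95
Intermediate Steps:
x(H) = 1/(1 + H) (x(H) = 1/(H + 1) = 1/(1 + H))
Q(k, r) = -6 - 28*r (Q(k, r) = -2*(14*r + 3) = -2*(3 + 14*r) = -6 - 28*r)
G = 8 (G = 8 - 1*0 = 8 + 0 = 8)
j(z) = -5 + 8*z (j(z) = -5 + z*8 = -5 + 8*z)
j(-7) + Q(14, x(0)) = (-5 + 8*(-7)) + (-6 - 28/(1 + 0)) = (-5 - 56) + (-6 - 28/1) = -61 + (-6 - 28*1) = -61 + (-6 - 28) = -61 - 34 = -95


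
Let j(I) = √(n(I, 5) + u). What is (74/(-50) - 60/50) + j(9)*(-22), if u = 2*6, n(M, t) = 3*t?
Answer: -67/25 - 66*√3 ≈ -117.00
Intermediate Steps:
u = 12
j(I) = 3*√3 (j(I) = √(3*5 + 12) = √(15 + 12) = √27 = 3*√3)
(74/(-50) - 60/50) + j(9)*(-22) = (74/(-50) - 60/50) + (3*√3)*(-22) = (74*(-1/50) - 60*1/50) - 66*√3 = (-37/25 - 6/5) - 66*√3 = -67/25 - 66*√3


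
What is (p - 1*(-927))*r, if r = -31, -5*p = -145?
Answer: -29636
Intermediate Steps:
p = 29 (p = -⅕*(-145) = 29)
(p - 1*(-927))*r = (29 - 1*(-927))*(-31) = (29 + 927)*(-31) = 956*(-31) = -29636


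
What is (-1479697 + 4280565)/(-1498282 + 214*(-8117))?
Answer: -700217/808830 ≈ -0.86572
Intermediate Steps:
(-1479697 + 4280565)/(-1498282 + 214*(-8117)) = 2800868/(-1498282 - 1737038) = 2800868/(-3235320) = 2800868*(-1/3235320) = -700217/808830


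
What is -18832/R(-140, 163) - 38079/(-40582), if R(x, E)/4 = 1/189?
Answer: -36110312505/40582 ≈ -8.8981e+5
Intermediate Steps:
R(x, E) = 4/189
-18832/R(-140, 163) - 38079/(-40582) = -18832/4/189 - 38079/(-40582) = -18832*189/4 - 38079*(-1/40582) = -889812 + 38079/40582 = -36110312505/40582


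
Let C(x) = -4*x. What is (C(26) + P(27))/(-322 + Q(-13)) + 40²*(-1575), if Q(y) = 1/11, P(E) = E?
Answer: -8923319153/3541 ≈ -2.5200e+6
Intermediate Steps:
Q(y) = 1/11
(C(26) + P(27))/(-322 + Q(-13)) + 40²*(-1575) = (-4*26 + 27)/(-322 + 1/11) + 40²*(-1575) = (-104 + 27)/(-3541/11) + 1600*(-1575) = -77*(-11/3541) - 2520000 = 847/3541 - 2520000 = -8923319153/3541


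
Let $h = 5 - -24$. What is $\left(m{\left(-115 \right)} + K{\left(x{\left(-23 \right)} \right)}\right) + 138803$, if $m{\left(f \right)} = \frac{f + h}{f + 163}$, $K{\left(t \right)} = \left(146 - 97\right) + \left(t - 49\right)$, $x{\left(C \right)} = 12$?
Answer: $\frac{3331517}{24} \approx 1.3881 \cdot 10^{5}$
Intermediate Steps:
$h = 29$ ($h = 5 + 24 = 29$)
$K{\left(t \right)} = t$ ($K{\left(t \right)} = 49 + \left(-49 + t\right) = t$)
$m{\left(f \right)} = \frac{29 + f}{163 + f}$ ($m{\left(f \right)} = \frac{f + 29}{f + 163} = \frac{29 + f}{163 + f}$)
$\left(m{\left(-115 \right)} + K{\left(x{\left(-23 \right)} \right)}\right) + 138803 = \left(\frac{29 - 115}{163 - 115} + 12\right) + 138803 = \left(\frac{1}{48} \left(-86\right) + 12\right) + 138803 = \left(- \frac{43}{24} + 12\right) + 138803 = \frac{245}{24} + 138803 = \frac{3331517}{24}$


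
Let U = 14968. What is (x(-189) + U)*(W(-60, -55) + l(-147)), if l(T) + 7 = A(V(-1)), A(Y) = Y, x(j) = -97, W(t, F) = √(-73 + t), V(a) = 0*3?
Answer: -104097 + 14871*I*√133 ≈ -1.041e+5 + 1.715e+5*I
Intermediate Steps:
V(a) = 0
l(T) = -7 (l(T) = -7 + 0 = -7)
(x(-189) + U)*(W(-60, -55) + l(-147)) = (-97 + 14968)*(√(-73 - 60) - 7) = 14871*(√(-133) - 7) = 14871*(I*√133 - 7) = 14871*(-7 + I*√133) = -104097 + 14871*I*√133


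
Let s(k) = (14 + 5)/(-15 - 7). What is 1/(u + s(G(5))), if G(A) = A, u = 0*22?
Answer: -22/19 ≈ -1.1579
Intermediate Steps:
u = 0
s(k) = -19/22 (s(k) = 19/(-22) = 19*(-1/22) = -19/22)
1/(u + s(G(5))) = 1/(0 - 19/22) = 1/(-19/22) = -22/19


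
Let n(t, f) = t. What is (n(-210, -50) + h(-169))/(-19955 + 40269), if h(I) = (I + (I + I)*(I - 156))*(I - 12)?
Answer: -19852471/20314 ≈ -977.28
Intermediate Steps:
h(I) = (-12 + I)*(I + 2*I*(-156 + I)) (h(I) = (I + (2*I)*(-156 + I))*(-12 + I) = (I + 2*I*(-156 + I))*(-12 + I) = (-12 + I)*(I + 2*I*(-156 + I)))
(n(-210, -50) + h(-169))/(-19955 + 40269) = (-210 - 169*(3732 - 335*(-169) + 2*(-169)**2))/(-19955 + 40269) = (-210 - 169*(3732 + 56615 + 2*28561))/20314 = (-210 - 169*(3732 + 56615 + 57122))*(1/20314) = (-210 - 169*117469)*(1/20314) = (-210 - 19852261)*(1/20314) = -19852471*1/20314 = -19852471/20314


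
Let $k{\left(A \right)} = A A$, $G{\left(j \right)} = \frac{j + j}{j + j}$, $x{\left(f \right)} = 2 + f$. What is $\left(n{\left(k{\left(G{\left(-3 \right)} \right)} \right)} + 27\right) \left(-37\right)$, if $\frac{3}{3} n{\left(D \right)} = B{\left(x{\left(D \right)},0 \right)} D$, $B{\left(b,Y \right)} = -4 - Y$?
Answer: $-851$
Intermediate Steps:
$G{\left(j \right)} = 1$ ($G{\left(j \right)} = \frac{2 j}{2 j} = 2 j \frac{1}{2 j} = 1$)
$k{\left(A \right)} = A^{2}$
$n{\left(D \right)} = - 4 D$ ($n{\left(D \right)} = \left(-4 - 0\right) D = \left(-4 + 0\right) D = - 4 D$)
$\left(n{\left(k{\left(G{\left(-3 \right)} \right)} \right)} + 27\right) \left(-37\right) = \left(- 4 \cdot 1^{2} + 27\right) \left(-37\right) = \left(\left(-4\right) 1 + 27\right) \left(-37\right) = \left(-4 + 27\right) \left(-37\right) = 23 \left(-37\right) = -851$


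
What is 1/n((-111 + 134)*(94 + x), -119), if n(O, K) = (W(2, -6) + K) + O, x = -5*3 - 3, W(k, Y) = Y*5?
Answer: 1/1599 ≈ 0.00062539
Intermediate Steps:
W(k, Y) = 5*Y
x = -18 (x = -15 - 3 = -18)
n(O, K) = -30 + K + O (n(O, K) = (5*(-6) + K) + O = (-30 + K) + O = -30 + K + O)
1/n((-111 + 134)*(94 + x), -119) = 1/(-30 - 119 + (-111 + 134)*(94 - 18)) = 1/(-30 - 119 + 23*76) = 1/(-30 - 119 + 1748) = 1/1599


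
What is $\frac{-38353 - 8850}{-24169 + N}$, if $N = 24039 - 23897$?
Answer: $\frac{47203}{24027} \approx 1.9646$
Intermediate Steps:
$N = 142$
$\frac{-38353 - 8850}{-24169 + N} = \frac{-38353 - 8850}{-24169 + 142} = - \frac{47203}{-24027} = \left(-47203\right) \left(- \frac{1}{24027}\right) = \frac{47203}{24027}$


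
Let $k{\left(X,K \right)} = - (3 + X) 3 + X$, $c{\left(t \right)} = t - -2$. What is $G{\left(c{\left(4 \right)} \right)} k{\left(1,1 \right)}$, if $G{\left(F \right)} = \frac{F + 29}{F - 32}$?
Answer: $\frac{385}{26} \approx 14.808$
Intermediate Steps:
$c{\left(t \right)} = 2 + t$ ($c{\left(t \right)} = t + 2 = 2 + t$)
$G{\left(F \right)} = \frac{29 + F}{-32 + F}$
$k{\left(X,K \right)} = -9 - 2 X$ ($k{\left(X,K \right)} = \left(-3 - X\right) 3 + X = \left(-9 - 3 X\right) + X = -9 - 2 X$)
$G{\left(c{\left(4 \right)} \right)} k{\left(1,1 \right)} = \frac{29 + \left(2 + 4\right)}{-32 + \left(2 + 4\right)} \left(-9 - 2\right) = \frac{29 + 6}{-32 + 6} \left(-9 - 2\right) = \frac{1}{-26} \cdot 35 \left(-11\right) = \left(- \frac{1}{26}\right) 35 \left(-11\right) = \left(- \frac{35}{26}\right) \left(-11\right) = \frac{385}{26}$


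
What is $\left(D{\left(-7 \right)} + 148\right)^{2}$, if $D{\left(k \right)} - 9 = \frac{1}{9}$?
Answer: $\frac{1999396}{81} \approx 24684.0$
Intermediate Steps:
$D{\left(k \right)} = \frac{82}{9}$ ($D{\left(k \right)} = 9 + \frac{1}{9} = \frac{82}{9}$)
$\left(D{\left(-7 \right)} + 148\right)^{2} = \left(\frac{82}{9} + 148\right)^{2} = \left(\frac{1414}{9}\right)^{2} = \frac{1999396}{81}$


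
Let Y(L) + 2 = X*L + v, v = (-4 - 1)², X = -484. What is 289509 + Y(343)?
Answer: 123520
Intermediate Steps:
v = 25 (v = (-5)² = 25)
Y(L) = 23 - 484*L (Y(L) = -2 + (-484*L + 25) = -2 + (25 - 484*L) = 23 - 484*L)
289509 + Y(343) = 289509 + (23 - 484*343) = 289509 + (23 - 166012) = 289509 - 165989 = 123520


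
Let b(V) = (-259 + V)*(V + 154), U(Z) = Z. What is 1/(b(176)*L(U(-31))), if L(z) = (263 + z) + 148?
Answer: -1/10408200 ≈ -9.6078e-8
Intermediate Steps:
b(V) = (-259 + V)*(154 + V)
L(z) = 411 + z
1/(b(176)*L(U(-31))) = 1/((-39886 + 176**2 - 105*176)*(411 - 31)) = 1/(-39886 + 30976 - 18480*380) = (1/380)/(-27390) = -1/27390*1/380 = -1/10408200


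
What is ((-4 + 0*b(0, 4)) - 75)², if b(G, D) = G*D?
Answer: 6241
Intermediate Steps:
b(G, D) = D*G
((-4 + 0*b(0, 4)) - 75)² = ((-4 + 0*(4*0)) - 75)² = ((-4 + 0*0) - 75)² = ((-4 + 0) - 75)² = (-4 - 75)² = (-79)² = 6241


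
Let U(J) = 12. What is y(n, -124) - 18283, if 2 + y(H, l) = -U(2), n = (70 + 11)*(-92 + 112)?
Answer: -18297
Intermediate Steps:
n = 1620 (n = 81*20 = 1620)
y(H, l) = -14 (y(H, l) = -2 - 1*12 = -2 - 12 = -14)
y(n, -124) - 18283 = -14 - 18283 = -18297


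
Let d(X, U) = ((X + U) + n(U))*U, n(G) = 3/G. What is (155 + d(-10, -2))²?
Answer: 33124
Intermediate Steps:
d(X, U) = U*(U + X + 3/U) (d(X, U) = ((X + U) + 3/U)*U = ((U + X) + 3/U)*U = (U + X + 3/U)*U = U*(U + X + 3/U))
(155 + d(-10, -2))² = (155 + (3 - 2*(-2 - 10)))² = (155 + (3 - 2*(-12)))² = (155 + (3 + 24))² = (155 + 27)² = 182² = 33124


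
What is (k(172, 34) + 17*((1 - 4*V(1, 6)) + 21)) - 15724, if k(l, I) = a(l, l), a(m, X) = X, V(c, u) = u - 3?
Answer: -15382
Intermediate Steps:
V(c, u) = -3 + u
k(l, I) = l
(k(172, 34) + 17*((1 - 4*V(1, 6)) + 21)) - 15724 = (172 + 17*((1 - 4*(-3 + 6)) + 21)) - 15724 = (172 + 17*((1 - 4*3) + 21)) - 15724 = (172 + 17*((1 - 12) + 21)) - 15724 = (172 + 17*(-11 + 21)) - 15724 = (172 + 17*10) - 15724 = (172 + 170) - 15724 = 342 - 15724 = -15382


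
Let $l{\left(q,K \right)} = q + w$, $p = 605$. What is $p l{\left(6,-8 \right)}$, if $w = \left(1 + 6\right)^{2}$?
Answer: $33275$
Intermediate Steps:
$w = 49$ ($w = 7^{2} = 49$)
$l{\left(q,K \right)} = 49 + q$ ($l{\left(q,K \right)} = q + 49 = 49 + q$)
$p l{\left(6,-8 \right)} = 605 \left(49 + 6\right) = 605 \cdot 55 = 33275$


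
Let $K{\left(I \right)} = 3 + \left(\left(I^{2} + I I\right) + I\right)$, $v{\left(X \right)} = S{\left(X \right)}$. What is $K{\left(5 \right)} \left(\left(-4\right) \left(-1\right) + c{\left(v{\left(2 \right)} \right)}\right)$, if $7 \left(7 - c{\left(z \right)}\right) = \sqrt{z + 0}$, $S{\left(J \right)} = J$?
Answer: $638 - \frac{58 \sqrt{2}}{7} \approx 626.28$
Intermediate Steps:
$v{\left(X \right)} = X$
$c{\left(z \right)} = 7 - \frac{\sqrt{z}}{7}$ ($c{\left(z \right)} = 7 - \frac{\sqrt{z + 0}}{7} = 7 - \frac{\sqrt{z}}{7}$)
$K{\left(I \right)} = 3 + I + 2 I^{2}$ ($K{\left(I \right)} = 3 + \left(\left(I^{2} + I^{2}\right) + I\right) = 3 + \left(2 I^{2} + I\right) = 3 + \left(I + 2 I^{2}\right) = 3 + I + 2 I^{2}$)
$K{\left(5 \right)} \left(\left(-4\right) \left(-1\right) + c{\left(v{\left(2 \right)} \right)}\right) = \left(3 + 5 + 2 \cdot 5^{2}\right) \left(\left(-4\right) \left(-1\right) + \left(7 - \frac{\sqrt{2}}{7}\right)\right) = \left(3 + 5 + 2 \cdot 25\right) \left(4 + \left(7 - \frac{\sqrt{2}}{7}\right)\right) = \left(3 + 5 + 50\right) \left(11 - \frac{\sqrt{2}}{7}\right) = 58 \left(11 - \frac{\sqrt{2}}{7}\right) = 638 - \frac{58 \sqrt{2}}{7}$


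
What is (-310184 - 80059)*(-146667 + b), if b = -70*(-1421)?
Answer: 18418298871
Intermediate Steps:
b = 99470
(-310184 - 80059)*(-146667 + b) = (-310184 - 80059)*(-146667 + 99470) = -390243*(-47197) = 18418298871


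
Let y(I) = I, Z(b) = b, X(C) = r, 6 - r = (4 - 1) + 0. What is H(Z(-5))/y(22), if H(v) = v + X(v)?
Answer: -1/11 ≈ -0.090909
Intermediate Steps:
r = 3 (r = 6 - ((4 - 1) + 0) = 6 - (3 + 0) = 6 - 1*3 = 6 - 3 = 3)
X(C) = 3
H(v) = 3 + v (H(v) = v + 3 = 3 + v)
H(Z(-5))/y(22) = (3 - 5)/22 = -2*1/22 = -1/11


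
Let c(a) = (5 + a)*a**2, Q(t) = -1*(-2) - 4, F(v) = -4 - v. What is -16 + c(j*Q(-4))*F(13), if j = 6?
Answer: 17120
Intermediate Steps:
Q(t) = -2 (Q(t) = 2 - 4 = -2)
c(a) = a**2*(5 + a)
-16 + c(j*Q(-4))*F(13) = -16 + ((6*(-2))**2*(5 + 6*(-2)))*(-4 - 1*13) = -16 + ((-12)**2*(5 - 12))*(-4 - 13) = -16 + (144*(-7))*(-17) = -16 - 1008*(-17) = -16 + 17136 = 17120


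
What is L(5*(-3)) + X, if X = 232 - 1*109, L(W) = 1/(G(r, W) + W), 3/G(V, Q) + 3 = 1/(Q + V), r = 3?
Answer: 72656/591 ≈ 122.94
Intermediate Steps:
G(V, Q) = 3/(-3 + 1/(Q + V))
L(W) = 1/(W + 3*(-3 - W)/(8 + 3*W)) (L(W) = 1/(3*(-W - 1*3)/(-1 + 3*W + 3*3) + W) = 1/(3*(-W - 3)/(-1 + 3*W + 9) + W) = 1/(3*(-3 - W)/(8 + 3*W) + W) = 1/(W + 3*(-3 - W)/(8 + 3*W)))
X = 123 (X = 232 - 109 = 123)
L(5*(-3)) + X = (8 + 3*(5*(-3)))/(-9 + 3*(5*(-3))² + 5*(5*(-3))) + 123 = (8 + 3*(-15))/(-9 + 3*(-15)² + 5*(-15)) + 123 = (8 - 45)/(-9 + 3*225 - 75) + 123 = -37/(-9 + 675 - 75) + 123 = -37/591 + 123 = 72656/591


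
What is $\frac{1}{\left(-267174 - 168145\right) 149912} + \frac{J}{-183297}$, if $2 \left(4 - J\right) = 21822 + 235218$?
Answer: $\frac{8386895290235551}{11961878256776616} \approx 0.70114$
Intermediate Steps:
$J = -128516$ ($J = 4 - \frac{21822 + 235218}{2} = 4 - 128520 = -128516$)
$\frac{1}{\left(-267174 - 168145\right) 149912} + \frac{J}{-183297} = \frac{1}{\left(-267174 - 168145\right) 149912} - \frac{128516}{-183297} = \frac{1}{-435319} \cdot \frac{1}{149912} - - \frac{128516}{183297} = \left(- \frac{1}{435319}\right) \frac{1}{149912} + \frac{128516}{183297} = - \frac{1}{65259541928} + \frac{128516}{183297} = \frac{8386895290235551}{11961878256776616}$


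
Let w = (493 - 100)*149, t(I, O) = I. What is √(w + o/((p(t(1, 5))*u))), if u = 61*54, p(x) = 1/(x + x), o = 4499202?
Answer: √2052499147/183 ≈ 247.57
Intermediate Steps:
p(x) = 1/(2*x)
w = 58557 (w = 393*149 = 58557)
u = 3294
√(w + o/((p(t(1, 5))*u))) = √(58557 + 4499202/((((½)/1)*3294))) = √(58557 + 4499202/((((½)*1)*3294))) = √(58557 + 4499202/(((½)*3294))) = √(58557 + 4499202/1647) = √(58557 + 4499202*(1/1647)) = √(58557 + 1499734/549) = √(33647527/549) = √2052499147/183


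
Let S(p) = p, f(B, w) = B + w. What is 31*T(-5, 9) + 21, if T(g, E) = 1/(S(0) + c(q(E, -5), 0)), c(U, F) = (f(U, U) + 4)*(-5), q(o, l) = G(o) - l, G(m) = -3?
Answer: 809/40 ≈ 20.225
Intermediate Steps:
q(o, l) = -3 - l
c(U, F) = -20 - 10*U (c(U, F) = ((U + U) + 4)*(-5) = (2*U + 4)*(-5) = (4 + 2*U)*(-5) = -20 - 10*U)
T(g, E) = -1/40 (T(g, E) = 1/(0 + (-20 - 10*(-3 - 1*(-5)))) = 1/(0 + (-20 - 10*(-3 + 5))) = 1/(0 + (-20 - 10*2)) = 1/(0 + (-20 - 20)) = 1/(0 - 40) = 1/(-40) = -1/40)
31*T(-5, 9) + 21 = 31*(-1/40) + 21 = -31/40 + 21 = 809/40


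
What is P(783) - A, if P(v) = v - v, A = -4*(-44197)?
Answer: -176788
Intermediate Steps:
A = 176788
P(v) = 0
P(783) - A = 0 - 1*176788 = 0 - 176788 = -176788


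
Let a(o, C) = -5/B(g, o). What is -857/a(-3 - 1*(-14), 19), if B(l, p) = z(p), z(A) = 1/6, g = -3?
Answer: 857/30 ≈ 28.567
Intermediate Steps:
z(A) = ⅙
B(l, p) = ⅙
a(o, C) = -30 (a(o, C) = -5/⅙ = -5*6 = -30)
-857/a(-3 - 1*(-14), 19) = -857/(-30) = -857*(-1/30) = 857/30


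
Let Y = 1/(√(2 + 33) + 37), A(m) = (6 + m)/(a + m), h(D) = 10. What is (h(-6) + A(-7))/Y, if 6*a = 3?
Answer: 4884/13 + 132*√35/13 ≈ 435.76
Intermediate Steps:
a = ½ (a = (⅙)*3 = ½ ≈ 0.50000)
A(m) = (6 + m)/(½ + m)
Y = 1/(37 + √35) (Y = 1/(√35 + 37) = 1/(37 + √35) ≈ 0.023301)
(h(-6) + A(-7))/Y = (10 + 2*(6 - 7)/(1 + 2*(-7)))/(37/1334 - √35/1334) = (10 + 2*(-1)/(1 - 14))/(37/1334 - √35/1334) = (10 + 2*(-1)/(-13))/(37/1334 - √35/1334) = (10 + 2*(-1/13)*(-1))/(37/1334 - √35/1334) = (10 + 2/13)/(37/1334 - √35/1334) = 132/(13*(37/1334 - √35/1334))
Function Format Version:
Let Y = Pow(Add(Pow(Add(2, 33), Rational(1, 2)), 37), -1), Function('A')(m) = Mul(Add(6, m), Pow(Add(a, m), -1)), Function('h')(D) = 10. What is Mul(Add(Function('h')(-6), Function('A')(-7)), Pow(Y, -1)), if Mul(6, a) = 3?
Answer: Add(Rational(4884, 13), Mul(Rational(132, 13), Pow(35, Rational(1, 2)))) ≈ 435.76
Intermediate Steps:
a = Rational(1, 2) (a = Mul(Rational(1, 6), 3) = Rational(1, 2) ≈ 0.50000)
Function('A')(m) = Mul(Pow(Add(Rational(1, 2), m), -1), Add(6, m)) (Function('A')(m) = Mul(Add(6, m), Pow(Add(Rational(1, 2), m), -1)) = Mul(Pow(Add(Rational(1, 2), m), -1), Add(6, m)))
Y = Pow(Add(37, Pow(35, Rational(1, 2))), -1) (Y = Pow(Add(Pow(35, Rational(1, 2)), 37), -1) = Pow(Add(37, Pow(35, Rational(1, 2))), -1) ≈ 0.023301)
Mul(Add(Function('h')(-6), Function('A')(-7)), Pow(Y, -1)) = Mul(Add(10, Mul(2, Pow(Add(1, Mul(2, -7)), -1), Add(6, -7))), Pow(Add(Rational(37, 1334), Mul(Rational(-1, 1334), Pow(35, Rational(1, 2)))), -1)) = Mul(Add(10, Mul(2, Pow(Add(1, -14), -1), -1)), Pow(Add(Rational(37, 1334), Mul(Rational(-1, 1334), Pow(35, Rational(1, 2)))), -1)) = Mul(Add(10, Mul(2, Pow(-13, -1), -1)), Pow(Add(Rational(37, 1334), Mul(Rational(-1, 1334), Pow(35, Rational(1, 2)))), -1)) = Mul(Add(10, Mul(2, Rational(-1, 13), -1)), Pow(Add(Rational(37, 1334), Mul(Rational(-1, 1334), Pow(35, Rational(1, 2)))), -1)) = Mul(Add(10, Rational(2, 13)), Pow(Add(Rational(37, 1334), Mul(Rational(-1, 1334), Pow(35, Rational(1, 2)))), -1)) = Mul(Rational(132, 13), Pow(Add(Rational(37, 1334), Mul(Rational(-1, 1334), Pow(35, Rational(1, 2)))), -1))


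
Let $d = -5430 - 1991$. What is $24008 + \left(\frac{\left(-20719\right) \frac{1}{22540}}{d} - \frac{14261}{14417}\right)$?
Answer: $\frac{4453341295535871}{185501698060} \approx 24007.0$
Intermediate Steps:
$d = -7421$ ($d = -5430 - 1991 = -7421$)
$24008 + \left(\frac{\left(-20719\right) \frac{1}{22540}}{d} - \frac{14261}{14417}\right) = 24008 - \left(\frac{1097}{1109} - \frac{\left(-20719\right) \frac{1}{22540}}{-7421}\right) = 24008 - \left(\frac{1097}{1109} - \left(-20719\right) \frac{1}{22540} \left(- \frac{1}{7421}\right)\right) = 24008 - \frac{183471488609}{185501698060} = \frac{4453341295535871}{185501698060}$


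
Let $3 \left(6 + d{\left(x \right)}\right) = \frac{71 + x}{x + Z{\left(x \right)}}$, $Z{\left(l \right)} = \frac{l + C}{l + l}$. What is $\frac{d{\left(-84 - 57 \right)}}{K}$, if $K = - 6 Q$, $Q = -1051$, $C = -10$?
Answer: $- \frac{115543}{124893483} \approx -0.00092513$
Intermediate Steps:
$K = 6306$ ($K = \left(-6\right) \left(-1051\right) = 6306$)
$Z{\left(l \right)} = \frac{-10 + l}{2 l}$ ($Z{\left(l \right)} = \frac{l - 10}{l + l} = \frac{-10 + l}{2 l}$)
$d{\left(x \right)} = -6 + \frac{71 + x}{3 \left(x + \frac{-10 + x}{2 x}\right)}$ ($d{\left(x \right)} = -6 + \frac{\left(71 + x\right) \frac{1}{x + \frac{-10 + x}{2 x}}}{3} = -6 + \frac{\frac{1}{x + \frac{-10 + x}{2 x}} \left(71 + x\right)}{3} = -6 + \frac{71 + x}{3 \left(x + \frac{-10 + x}{2 x}\right)}$)
$\frac{d{\left(-84 - 57 \right)}}{K} = \frac{\frac{2}{3} \frac{1}{-10 - 141 + 2 \left(-84 - 57\right)^{2}} \left(90 - 17 \left(-84 - 57\right)^{2} + 62 \left(-84 - 57\right)\right)}{6306} = \frac{2 \left(90 - 17 \left(-84 - 57\right)^{2} + 62 \left(-84 - 57\right)\right)}{3 \left(-10 - 141 + 2 \left(-84 - 57\right)^{2}\right)} \frac{1}{6306} = \frac{2 \left(90 - 17 \left(-141\right)^{2} + 62 \left(-141\right)\right)}{3 \left(-10 - 141 + 2 \left(-141\right)^{2}\right)} \frac{1}{6306} = \frac{2 \left(90 - 337977 - 8742\right)}{3 \left(-10 - 141 + 2 \cdot 19881\right)} \frac{1}{6306} = \frac{2 \left(90 - 337977 - 8742\right)}{3 \left(-10 - 141 + 39762\right)} \frac{1}{6306} = \frac{2}{3} \cdot \frac{1}{39611} \left(-346629\right) \frac{1}{6306} = \left(- \frac{231086}{39611}\right) \frac{1}{6306} = - \frac{115543}{124893483}$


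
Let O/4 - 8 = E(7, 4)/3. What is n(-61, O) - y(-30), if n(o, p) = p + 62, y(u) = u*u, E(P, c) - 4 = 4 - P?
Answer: -2414/3 ≈ -804.67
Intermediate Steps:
E(P, c) = 8 - P (E(P, c) = 4 + (4 - P) = 8 - P)
y(u) = u²
O = 100/3 (O = 32 + 4*((8 - 1*7)/3) = 32 + 4*((8 - 7)*(⅓)) = 32 + 4*(1*(⅓)) = 32 + 4*(⅓) = 32 + 4/3 = 100/3 ≈ 33.333)
n(o, p) = 62 + p
n(-61, O) - y(-30) = (62 + 100/3) - 1*(-30)² = 286/3 - 1*900 = 286/3 - 900 = -2414/3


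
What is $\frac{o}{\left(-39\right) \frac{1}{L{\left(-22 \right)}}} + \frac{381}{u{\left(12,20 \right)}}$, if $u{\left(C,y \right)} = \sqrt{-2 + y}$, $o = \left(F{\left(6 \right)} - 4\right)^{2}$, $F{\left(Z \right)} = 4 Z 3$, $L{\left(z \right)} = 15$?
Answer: $- \frac{23120}{13} + \frac{127 \sqrt{2}}{2} \approx -1688.7$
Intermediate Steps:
$F{\left(Z \right)} = 12 Z$
$o = 4624$ ($o = \left(12 \cdot 6 - 4\right)^{2} = \left(72 - 4\right)^{2} = 68^{2} = 4624$)
$\frac{o}{\left(-39\right) \frac{1}{L{\left(-22 \right)}}} + \frac{381}{u{\left(12,20 \right)}} = \frac{4624}{\left(-39\right) \frac{1}{15}} + \frac{381}{\sqrt{-2 + 20}} = \frac{4624}{\left(-39\right) \frac{1}{15}} + \frac{381}{\sqrt{18}} = \frac{4624}{- \frac{13}{5}} + \frac{381}{3 \sqrt{2}} = 4624 \left(- \frac{5}{13}\right) + 381 \frac{\sqrt{2}}{6} = - \frac{23120}{13} + \frac{127 \sqrt{2}}{2}$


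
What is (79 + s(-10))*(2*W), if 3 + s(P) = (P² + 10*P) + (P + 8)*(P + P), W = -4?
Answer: -928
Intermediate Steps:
s(P) = -3 + P² + 10*P + 2*P*(8 + P) (s(P) = -3 + ((P² + 10*P) + (P + 8)*(P + P)) = -3 + ((P² + 10*P) + (8 + P)*(2*P)) = -3 + ((P² + 10*P) + 2*P*(8 + P)) = -3 + (P² + 10*P + 2*P*(8 + P)) = -3 + P² + 10*P + 2*P*(8 + P))
(79 + s(-10))*(2*W) = (79 + (-3 + 3*(-10)² + 26*(-10)))*(2*(-4)) = (79 + (-3 + 3*100 - 260))*(-8) = (79 + (-3 + 300 - 260))*(-8) = (79 + 37)*(-8) = 116*(-8) = -928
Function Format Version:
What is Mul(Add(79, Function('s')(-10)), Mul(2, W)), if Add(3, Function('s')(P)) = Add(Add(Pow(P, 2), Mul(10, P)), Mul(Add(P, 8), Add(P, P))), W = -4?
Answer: -928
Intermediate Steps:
Function('s')(P) = Add(-3, Pow(P, 2), Mul(10, P), Mul(2, P, Add(8, P))) (Function('s')(P) = Add(-3, Add(Add(Pow(P, 2), Mul(10, P)), Mul(Add(P, 8), Add(P, P)))) = Add(-3, Add(Add(Pow(P, 2), Mul(10, P)), Mul(Add(8, P), Mul(2, P)))) = Add(-3, Add(Add(Pow(P, 2), Mul(10, P)), Mul(2, P, Add(8, P)))) = Add(-3, Add(Pow(P, 2), Mul(10, P), Mul(2, P, Add(8, P)))) = Add(-3, Pow(P, 2), Mul(10, P), Mul(2, P, Add(8, P))))
Mul(Add(79, Function('s')(-10)), Mul(2, W)) = Mul(Add(79, Add(-3, Mul(3, Pow(-10, 2)), Mul(26, -10))), Mul(2, -4)) = Mul(Add(79, Add(-3, Mul(3, 100), -260)), -8) = Mul(Add(79, Add(-3, 300, -260)), -8) = Mul(Add(79, 37), -8) = Mul(116, -8) = -928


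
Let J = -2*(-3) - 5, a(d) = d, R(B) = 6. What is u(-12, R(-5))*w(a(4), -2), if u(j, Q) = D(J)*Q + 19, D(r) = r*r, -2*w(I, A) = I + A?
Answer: -25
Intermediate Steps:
w(I, A) = -A/2 - I/2 (w(I, A) = -(I + A)/2 = -(A + I)/2 = -A/2 - I/2)
J = 1 (J = 6 - 5 = 1)
D(r) = r²
u(j, Q) = 19 + Q (u(j, Q) = 1²*Q + 19 = 1*Q + 19 = Q + 19 = 19 + Q)
u(-12, R(-5))*w(a(4), -2) = (19 + 6)*(-½*(-2) - ½*4) = 25*(1 - 2) = 25*(-1) = -25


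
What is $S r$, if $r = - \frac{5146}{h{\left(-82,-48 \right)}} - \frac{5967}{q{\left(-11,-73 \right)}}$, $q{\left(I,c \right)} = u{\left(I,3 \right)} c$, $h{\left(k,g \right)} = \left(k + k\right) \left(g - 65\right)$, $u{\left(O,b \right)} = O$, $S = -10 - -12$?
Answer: $- \frac{57356341}{3720299} \approx -15.417$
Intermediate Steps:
$S = 2$ ($S = -10 + 12 = 2$)
$h{\left(k,g \right)} = 2 k \left(-65 + g\right)$
$q{\left(I,c \right)} = I c$
$r = - \frac{57356341}{7440598}$ ($r = - \frac{5146}{2 \left(-82\right) \left(-65 - 48\right)} - \frac{5967}{\left(-11\right) \left(-73\right)} = - \frac{5146}{2 \left(-82\right) \left(-113\right)} - \frac{5967}{803} = - \frac{5146}{18532} - \frac{5967}{803} = \left(-5146\right) \frac{1}{18532} - \frac{5967}{803} = - \frac{2573}{9266} - \frac{5967}{803} = - \frac{57356341}{7440598} \approx -7.7086$)
$S r = 2 \left(- \frac{57356341}{7440598}\right) = - \frac{57356341}{3720299}$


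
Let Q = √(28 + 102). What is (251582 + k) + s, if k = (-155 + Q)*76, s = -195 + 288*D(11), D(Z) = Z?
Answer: 242775 + 76*√130 ≈ 2.4364e+5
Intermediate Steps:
Q = √130 ≈ 11.402
s = 2973 (s = -195 + 288*11 = -195 + 3168 = 2973)
k = -11780 + 76*√130 (k = (-155 + √130)*76 = -11780 + 76*√130 ≈ -10913.)
(251582 + k) + s = (251582 + (-11780 + 76*√130)) + 2973 = (239802 + 76*√130) + 2973 = 242775 + 76*√130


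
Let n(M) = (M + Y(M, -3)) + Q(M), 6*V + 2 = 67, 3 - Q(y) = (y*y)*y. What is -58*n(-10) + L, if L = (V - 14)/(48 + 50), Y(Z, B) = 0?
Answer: -33865291/588 ≈ -57594.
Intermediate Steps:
Q(y) = 3 - y³ (Q(y) = 3 - y*y*y = 3 - y²*y = 3 - y³)
V = 65/6 (V = -⅓ + (⅙)*67 = -⅓ + 67/6 = 65/6 ≈ 10.833)
L = -19/588 (L = (65/6 - 14)/(48 + 50) = -19/6/98 = -19/6*1/98 = -19/588 ≈ -0.032313)
n(M) = 3 + M - M³ (n(M) = (M + 0) + (3 - M³) = M + (3 - M³) = 3 + M - M³)
-58*n(-10) + L = -58*(3 - 10 - 1*(-10)³) - 19/588 = -58*(3 - 10 - 1*(-1000)) - 19/588 = -58*(3 - 10 + 1000) - 19/588 = -58*993 - 19/588 = -57594 - 19/588 = -33865291/588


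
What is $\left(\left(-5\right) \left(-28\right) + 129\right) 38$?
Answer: $10222$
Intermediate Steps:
$\left(\left(-5\right) \left(-28\right) + 129\right) 38 = \left(140 + 129\right) 38 = 269 \cdot 38 = 10222$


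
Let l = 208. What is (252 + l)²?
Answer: 211600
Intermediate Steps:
(252 + l)² = (252 + 208)² = 460² = 211600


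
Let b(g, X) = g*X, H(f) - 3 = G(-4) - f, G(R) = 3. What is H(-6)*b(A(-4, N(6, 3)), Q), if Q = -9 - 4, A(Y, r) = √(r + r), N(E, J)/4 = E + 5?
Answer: -312*√22 ≈ -1463.4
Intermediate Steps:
N(E, J) = 20 + 4*E (N(E, J) = 4*(E + 5) = 4*(5 + E) = 20 + 4*E)
A(Y, r) = √2*√r (A(Y, r) = √(2*r) = √2*√r)
Q = -13
H(f) = 6 - f (H(f) = 3 + (3 - f) = 6 - f)
b(g, X) = X*g
H(-6)*b(A(-4, N(6, 3)), Q) = (6 - 1*(-6))*(-13*√2*√(20 + 4*6)) = (6 + 6)*(-13*√2*√(20 + 24)) = 12*(-13*√2*√44) = 12*(-13*√2*2*√11) = 12*(-26*√22) = -312*√22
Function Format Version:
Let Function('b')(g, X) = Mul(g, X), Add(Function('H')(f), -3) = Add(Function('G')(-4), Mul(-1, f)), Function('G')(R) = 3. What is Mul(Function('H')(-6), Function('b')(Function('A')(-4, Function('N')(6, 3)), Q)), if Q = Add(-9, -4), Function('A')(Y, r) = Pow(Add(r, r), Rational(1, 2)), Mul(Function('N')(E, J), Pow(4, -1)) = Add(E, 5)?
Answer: Mul(-312, Pow(22, Rational(1, 2))) ≈ -1463.4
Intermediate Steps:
Function('N')(E, J) = Add(20, Mul(4, E)) (Function('N')(E, J) = Mul(4, Add(E, 5)) = Mul(4, Add(5, E)) = Add(20, Mul(4, E)))
Function('A')(Y, r) = Mul(Pow(2, Rational(1, 2)), Pow(r, Rational(1, 2))) (Function('A')(Y, r) = Pow(Mul(2, r), Rational(1, 2)) = Mul(Pow(2, Rational(1, 2)), Pow(r, Rational(1, 2))))
Q = -13
Function('H')(f) = Add(6, Mul(-1, f)) (Function('H')(f) = Add(3, Add(3, Mul(-1, f))) = Add(6, Mul(-1, f)))
Function('b')(g, X) = Mul(X, g)
Mul(Function('H')(-6), Function('b')(Function('A')(-4, Function('N')(6, 3)), Q)) = Mul(Add(6, Mul(-1, -6)), Mul(-13, Mul(Pow(2, Rational(1, 2)), Pow(Add(20, Mul(4, 6)), Rational(1, 2))))) = Mul(Add(6, 6), Mul(-13, Mul(Pow(2, Rational(1, 2)), Pow(Add(20, 24), Rational(1, 2))))) = Mul(12, Mul(-13, Mul(Pow(2, Rational(1, 2)), Pow(44, Rational(1, 2))))) = Mul(12, Mul(-13, Mul(Pow(2, Rational(1, 2)), Mul(2, Pow(11, Rational(1, 2)))))) = Mul(12, Mul(-13, Mul(2, Pow(22, Rational(1, 2))))) = Mul(12, Mul(-26, Pow(22, Rational(1, 2)))) = Mul(-312, Pow(22, Rational(1, 2)))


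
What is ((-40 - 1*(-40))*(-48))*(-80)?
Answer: 0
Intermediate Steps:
((-40 - 1*(-40))*(-48))*(-80) = ((-40 + 40)*(-48))*(-80) = (0*(-48))*(-80) = 0*(-80) = 0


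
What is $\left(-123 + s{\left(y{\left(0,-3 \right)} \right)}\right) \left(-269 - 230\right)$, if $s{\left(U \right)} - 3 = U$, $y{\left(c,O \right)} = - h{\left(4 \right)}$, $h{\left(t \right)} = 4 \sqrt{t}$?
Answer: $63872$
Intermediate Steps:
$y{\left(c,O \right)} = -8$ ($y{\left(c,O \right)} = - 4 \sqrt{4} = - 4 \cdot 2 = \left(-1\right) 8 = -8$)
$s{\left(U \right)} = 3 + U$
$\left(-123 + s{\left(y{\left(0,-3 \right)} \right)}\right) \left(-269 - 230\right) = \left(-123 + \left(3 - 8\right)\right) \left(-269 - 230\right) = \left(-123 - 5\right) \left(-499\right) = \left(-128\right) \left(-499\right) = 63872$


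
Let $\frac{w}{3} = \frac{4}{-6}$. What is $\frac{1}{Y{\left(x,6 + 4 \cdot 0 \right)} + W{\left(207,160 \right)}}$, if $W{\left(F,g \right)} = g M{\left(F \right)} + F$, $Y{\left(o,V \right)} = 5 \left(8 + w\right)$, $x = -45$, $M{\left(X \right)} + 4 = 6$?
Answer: $\frac{1}{557} \approx 0.0017953$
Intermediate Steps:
$w = -2$ ($w = 3 \frac{4}{-6} = 3 \cdot 4 \left(- \frac{1}{6}\right) = 3 \left(- \frac{2}{3}\right) = -2$)
$M{\left(X \right)} = 2$ ($M{\left(X \right)} = -4 + 6 = 2$)
$Y{\left(o,V \right)} = 30$ ($Y{\left(o,V \right)} = 5 \left(8 - 2\right) = 5 \cdot 6 = 30$)
$W{\left(F,g \right)} = F + 2 g$ ($W{\left(F,g \right)} = g 2 + F = 2 g + F = F + 2 g$)
$\frac{1}{Y{\left(x,6 + 4 \cdot 0 \right)} + W{\left(207,160 \right)}} = \frac{1}{30 + \left(207 + 2 \cdot 160\right)} = \frac{1}{30 + \left(207 + 320\right)} = \frac{1}{30 + 527} = \frac{1}{557}$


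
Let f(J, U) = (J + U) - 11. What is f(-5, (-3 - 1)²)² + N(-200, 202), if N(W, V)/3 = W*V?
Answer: -121200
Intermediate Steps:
N(W, V) = 3*V*W (N(W, V) = 3*(W*V) = 3*(V*W) = 3*V*W)
f(J, U) = -11 + J + U
f(-5, (-3 - 1)²)² + N(-200, 202) = (-11 - 5 + (-3 - 1)²)² + 3*202*(-200) = (-11 - 5 + (-4)²)² - 121200 = (-11 - 5 + 16)² - 121200 = 0² - 121200 = 0 - 121200 = -121200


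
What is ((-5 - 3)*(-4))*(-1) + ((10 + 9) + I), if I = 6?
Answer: -7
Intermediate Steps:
((-5 - 3)*(-4))*(-1) + ((10 + 9) + I) = ((-5 - 3)*(-4))*(-1) + ((10 + 9) + 6) = -8*(-4)*(-1) + (19 + 6) = 32*(-1) + 25 = -32 + 25 = -7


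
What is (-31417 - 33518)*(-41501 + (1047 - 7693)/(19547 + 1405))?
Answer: 1045616556595/388 ≈ 2.6949e+9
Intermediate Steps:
(-31417 - 33518)*(-41501 + (1047 - 7693)/(19547 + 1405)) = -64935*(-41501 - 6646/20952) = -64935*(-41501 - 6646*1/20952) = -64935*(-41501 - 3323/10476) = -64935*(-434767799/10476) = 1045616556595/388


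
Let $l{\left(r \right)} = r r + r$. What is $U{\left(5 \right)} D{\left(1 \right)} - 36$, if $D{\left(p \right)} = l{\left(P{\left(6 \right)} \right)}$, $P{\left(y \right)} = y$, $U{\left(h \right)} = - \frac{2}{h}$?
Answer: $- \frac{264}{5} \approx -52.8$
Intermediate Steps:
$l{\left(r \right)} = r + r^{2}$ ($l{\left(r \right)} = r^{2} + r = r + r^{2}$)
$D{\left(p \right)} = 42$ ($D{\left(p \right)} = 6 \left(1 + 6\right) = 6 \cdot 7 = 42$)
$U{\left(5 \right)} D{\left(1 \right)} - 36 = - \frac{2}{5} \cdot 42 - 36 = \left(-2\right) \frac{1}{5} \cdot 42 - 36 = \left(- \frac{2}{5}\right) 42 - 36 = - \frac{84}{5} - 36 = - \frac{264}{5}$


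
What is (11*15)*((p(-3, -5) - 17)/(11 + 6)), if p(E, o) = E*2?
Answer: -3795/17 ≈ -223.24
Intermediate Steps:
p(E, o) = 2*E
(11*15)*((p(-3, -5) - 17)/(11 + 6)) = (11*15)*((2*(-3) - 17)/(11 + 6)) = 165*((-6 - 17)/17) = 165*(-23*1/17) = 165*(-23/17) = -3795/17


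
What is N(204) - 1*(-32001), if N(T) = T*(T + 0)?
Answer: 73617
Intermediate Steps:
N(T) = T² (N(T) = T*T = T²)
N(204) - 1*(-32001) = 204² - 1*(-32001) = 41616 + 32001 = 73617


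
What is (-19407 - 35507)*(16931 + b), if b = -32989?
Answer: 881809012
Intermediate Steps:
(-19407 - 35507)*(16931 + b) = (-19407 - 35507)*(16931 - 32989) = -54914*(-16058) = 881809012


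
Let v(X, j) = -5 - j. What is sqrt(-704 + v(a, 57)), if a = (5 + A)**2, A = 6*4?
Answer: I*sqrt(766) ≈ 27.677*I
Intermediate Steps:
A = 24
a = 841 (a = (5 + 24)**2 = 29**2 = 841)
sqrt(-704 + v(a, 57)) = sqrt(-704 + (-5 - 1*57)) = sqrt(-704 + (-5 - 57)) = sqrt(-704 - 62) = sqrt(-766) = I*sqrt(766)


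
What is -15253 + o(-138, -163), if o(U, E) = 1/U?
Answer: -2104915/138 ≈ -15253.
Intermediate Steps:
-15253 + o(-138, -163) = -15253 + 1/(-138) = -15253 - 1/138 = -2104915/138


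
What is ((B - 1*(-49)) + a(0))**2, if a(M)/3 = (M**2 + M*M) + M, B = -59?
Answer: 100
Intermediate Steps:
a(M) = 3*M + 6*M**2 (a(M) = 3*((M**2 + M*M) + M) = 3*((M**2 + M**2) + M) = 3*(2*M**2 + M) = 3*(M + 2*M**2) = 3*M + 6*M**2)
((B - 1*(-49)) + a(0))**2 = ((-59 - 1*(-49)) + 3*0*(1 + 2*0))**2 = ((-59 + 49) + 3*0*(1 + 0))**2 = (-10 + 3*0*1)**2 = (-10 + 0)**2 = (-10)**2 = 100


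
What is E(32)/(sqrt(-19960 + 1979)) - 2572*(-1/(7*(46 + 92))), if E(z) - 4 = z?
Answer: 1286/483 - 36*I*sqrt(17981)/17981 ≈ 2.6625 - 0.26847*I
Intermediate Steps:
E(z) = 4 + z
E(32)/(sqrt(-19960 + 1979)) - 2572*(-1/(7*(46 + 92))) = (4 + 32)/(sqrt(-19960 + 1979)) - 2572*(-1/(7*(46 + 92))) = 36/(sqrt(-17981)) - 2572/(138*(-7)) = 36/((I*sqrt(17981))) - 2572/(-966) = 36*(-I*sqrt(17981)/17981) - 2572*(-1/966) = -36*I*sqrt(17981)/17981 + 1286/483 = 1286/483 - 36*I*sqrt(17981)/17981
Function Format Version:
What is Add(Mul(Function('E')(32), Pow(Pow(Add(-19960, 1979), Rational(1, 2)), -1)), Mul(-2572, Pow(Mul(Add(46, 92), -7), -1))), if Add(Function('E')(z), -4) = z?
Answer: Add(Rational(1286, 483), Mul(Rational(-36, 17981), I, Pow(17981, Rational(1, 2)))) ≈ Add(2.6625, Mul(-0.26847, I))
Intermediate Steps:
Function('E')(z) = Add(4, z)
Add(Mul(Function('E')(32), Pow(Pow(Add(-19960, 1979), Rational(1, 2)), -1)), Mul(-2572, Pow(Mul(Add(46, 92), -7), -1))) = Add(Mul(Add(4, 32), Pow(Pow(Add(-19960, 1979), Rational(1, 2)), -1)), Mul(-2572, Pow(Mul(Add(46, 92), -7), -1))) = Add(Mul(36, Pow(Pow(-17981, Rational(1, 2)), -1)), Mul(-2572, Pow(Mul(138, -7), -1))) = Add(Mul(36, Pow(Mul(I, Pow(17981, Rational(1, 2))), -1)), Mul(-2572, Pow(-966, -1))) = Add(Mul(36, Mul(Rational(-1, 17981), I, Pow(17981, Rational(1, 2)))), Mul(-2572, Rational(-1, 966))) = Add(Mul(Rational(-36, 17981), I, Pow(17981, Rational(1, 2))), Rational(1286, 483)) = Add(Rational(1286, 483), Mul(Rational(-36, 17981), I, Pow(17981, Rational(1, 2))))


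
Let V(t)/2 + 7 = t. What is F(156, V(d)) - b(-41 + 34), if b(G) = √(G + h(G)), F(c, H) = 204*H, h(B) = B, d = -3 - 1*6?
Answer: -6528 - I*√14 ≈ -6528.0 - 3.7417*I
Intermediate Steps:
d = -9 (d = -3 - 6 = -9)
V(t) = -14 + 2*t
b(G) = √2*√G (b(G) = √(G + G) = √(2*G) = √2*√G)
F(156, V(d)) - b(-41 + 34) = 204*(-14 + 2*(-9)) - √2*√(-41 + 34) = 204*(-14 - 18) - √2*√(-7) = 204*(-32) - √2*I*√7 = -6528 - I*√14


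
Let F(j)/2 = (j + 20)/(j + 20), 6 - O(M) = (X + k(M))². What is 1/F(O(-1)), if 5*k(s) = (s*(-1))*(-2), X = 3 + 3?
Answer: ½ ≈ 0.50000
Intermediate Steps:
X = 6
k(s) = 2*s/5 (k(s) = ((s*(-1))*(-2))/5 = (-s*(-2))/5 = (2*s)/5 = 2*s/5)
O(M) = 6 - (6 + 2*M/5)²
F(j) = 2 (F(j) = 2*((j + 20)/(j + 20)) = 2*((20 + j)/(20 + j)) = 2*1 = 2)
1/F(O(-1)) = 1/2 = ½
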